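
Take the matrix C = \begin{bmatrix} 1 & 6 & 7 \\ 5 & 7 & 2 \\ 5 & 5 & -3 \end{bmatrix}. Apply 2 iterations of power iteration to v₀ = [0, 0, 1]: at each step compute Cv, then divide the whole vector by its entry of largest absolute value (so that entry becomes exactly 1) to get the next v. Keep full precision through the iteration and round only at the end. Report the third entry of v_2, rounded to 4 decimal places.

1.0000

Cv0 = (7.00000, 2.00000, -3.00000); divide by 7.00000 → v1 = (1.00000, 0.28571, -0.42857)
Cv1 = (-0.28571, 6.14286, 7.71429); divide by 7.71429 → v2 = (-0.03704, 0.79630, 1.00000)
Requested entry of v2: 54/54 = 1.0000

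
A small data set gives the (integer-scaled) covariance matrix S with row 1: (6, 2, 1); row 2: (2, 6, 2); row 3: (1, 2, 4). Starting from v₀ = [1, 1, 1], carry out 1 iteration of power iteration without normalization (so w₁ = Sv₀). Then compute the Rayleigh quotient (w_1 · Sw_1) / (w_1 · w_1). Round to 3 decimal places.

w1 = Sv₀ = (6·1 + 2·1 + 1·1; 2·1 + 6·1 + 2·1; 1·1 + 2·1 + 4·1) = (9, 10, 7)
Sw1 = (81, 92, 57)
w1·Sw1 = 9·81 + 10·92 + 7·57 = 2048; w1·w1 = 9·9 + 10·10 + 7·7 = 230
λ ≈ 2048/230 = 8.904

λ ≈ 8.904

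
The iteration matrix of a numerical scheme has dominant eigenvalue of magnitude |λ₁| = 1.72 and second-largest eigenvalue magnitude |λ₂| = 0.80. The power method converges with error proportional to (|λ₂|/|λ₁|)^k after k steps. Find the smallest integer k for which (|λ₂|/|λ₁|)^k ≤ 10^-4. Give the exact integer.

|λ₂/λ₁| = 0.80/1.72 = 0.46512
Need k ≥ ln(10^-4) / ln(0.46512) = -9.2103 / -0.7655 ≈ 12.032
Smallest integer k satisfying the bound: 13

13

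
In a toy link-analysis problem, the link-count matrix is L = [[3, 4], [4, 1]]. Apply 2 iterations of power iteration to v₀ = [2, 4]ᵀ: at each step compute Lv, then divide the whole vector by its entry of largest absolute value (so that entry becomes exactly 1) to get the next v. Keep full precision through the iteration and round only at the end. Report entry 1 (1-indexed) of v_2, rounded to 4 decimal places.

Lv0 = (22.00000, 12.00000); divide by 22.00000 → v1 = (1.00000, 0.54545)
Lv1 = (5.18182, 4.54545); divide by 5.18182 → v2 = (1.00000, 0.87719)
Requested entry of v2: 114/114 = 1.0000

1.0000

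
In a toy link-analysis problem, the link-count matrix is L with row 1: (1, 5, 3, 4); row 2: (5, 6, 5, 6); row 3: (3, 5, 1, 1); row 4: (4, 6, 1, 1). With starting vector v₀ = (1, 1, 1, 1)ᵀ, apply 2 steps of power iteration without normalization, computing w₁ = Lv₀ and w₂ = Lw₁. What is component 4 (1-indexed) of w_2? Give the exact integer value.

206

w1 = Lv₀ = (1·1 + 5·1 + 3·1 + 4·1; 5·1 + 6·1 + 5·1 + 6·1; 3·1 + 5·1 + 1·1 + 1·1; 4·1 + 6·1 + 1·1 + 1·1) = (13, 22, 10, 12)
w2 = Lw1 = (1·13 + 5·22 + 3·10 + 4·12; 5·13 + 6·22 + 5·10 + 6·12; 3·13 + 5·22 + 1·10 + 1·12; 4·13 + 6·22 + 1·10 + 1·12) = (201, 319, 171, 206)
The requested component of w2 is 206.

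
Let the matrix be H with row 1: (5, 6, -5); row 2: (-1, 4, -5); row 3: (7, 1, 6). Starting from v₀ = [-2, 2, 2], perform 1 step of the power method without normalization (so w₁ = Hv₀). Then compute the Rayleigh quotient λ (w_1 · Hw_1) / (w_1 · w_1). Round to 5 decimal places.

λ ≈ 5.00000

w1 = Hv₀ = (-8, 0, 0)
Hw1 = (-40, 8, -56)
w1·Hw1 = (-8)·(-40) + 0·8 + 0·(-56) = 320; w1·w1 = (-8)·(-8) + 0·0 + 0·0 = 64
λ ≈ 320/64 = 5.00000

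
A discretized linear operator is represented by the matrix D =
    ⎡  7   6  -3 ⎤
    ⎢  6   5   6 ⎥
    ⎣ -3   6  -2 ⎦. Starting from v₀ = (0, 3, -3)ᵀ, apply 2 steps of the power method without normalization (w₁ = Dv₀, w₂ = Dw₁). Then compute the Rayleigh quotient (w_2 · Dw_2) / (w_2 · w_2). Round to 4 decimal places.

3.1742

w1 = Dv₀ = (27, -3, 24)
w2 = Dw1 = (99, 291, -147)
Dw2 = (2880, 1167, 1743)
w2·Dw2 = 99·2880 + 291·1167 + (-147)·1743 = 368496; w2·w2 = 99·99 + 291·291 + (-147)·(-147) = 116091
λ ≈ 368496/116091 = 3.1742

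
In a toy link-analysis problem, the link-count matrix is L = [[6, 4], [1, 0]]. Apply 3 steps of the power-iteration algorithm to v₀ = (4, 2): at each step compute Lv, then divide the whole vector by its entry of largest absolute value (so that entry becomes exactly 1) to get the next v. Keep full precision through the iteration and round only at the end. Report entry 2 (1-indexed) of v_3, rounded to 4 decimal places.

0.1512

Lv0 = (32.00000, 4.00000); divide by 32.00000 → v1 = (1.00000, 0.12500)
Lv1 = (6.50000, 1.00000); divide by 6.50000 → v2 = (1.00000, 0.15385)
Lv2 = (6.61538, 1.00000); divide by 6.61538 → v3 = (1.00000, 0.15116)
Requested entry of v3: 208/1376 = 0.1512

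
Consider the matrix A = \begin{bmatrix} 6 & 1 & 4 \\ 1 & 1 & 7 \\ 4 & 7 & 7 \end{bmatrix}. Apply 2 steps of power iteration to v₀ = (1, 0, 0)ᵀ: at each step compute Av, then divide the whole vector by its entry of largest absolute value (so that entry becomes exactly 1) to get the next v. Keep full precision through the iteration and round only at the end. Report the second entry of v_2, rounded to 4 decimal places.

Av0 = (6.00000, 1.00000, 4.00000); divide by 6.00000 → v1 = (1.00000, 0.16667, 0.66667)
Av1 = (8.83333, 5.83333, 9.83333); divide by 9.83333 → v2 = (0.89831, 0.59322, 1.00000)
Requested entry of v2: 35/59 = 0.5932

0.5932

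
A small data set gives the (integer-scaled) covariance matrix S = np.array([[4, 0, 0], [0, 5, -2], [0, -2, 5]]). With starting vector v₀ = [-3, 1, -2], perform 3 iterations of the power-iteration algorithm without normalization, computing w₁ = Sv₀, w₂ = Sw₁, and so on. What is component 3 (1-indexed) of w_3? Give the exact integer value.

-528

w1 = Sv₀ = (4·(-3) + 0·1 + 0·(-2); 0·(-3) + 5·1 + (-2)·(-2); 0·(-3) + (-2)·1 + 5·(-2)) = (-12, 9, -12)
w2 = Sw1 = (4·(-12) + 0·9 + 0·(-12); 0·(-12) + 5·9 + (-2)·(-12); 0·(-12) + (-2)·9 + 5·(-12)) = (-48, 69, -78)
w3 = Sw2 = (-192, 501, -528)
The requested component of w3 is -528.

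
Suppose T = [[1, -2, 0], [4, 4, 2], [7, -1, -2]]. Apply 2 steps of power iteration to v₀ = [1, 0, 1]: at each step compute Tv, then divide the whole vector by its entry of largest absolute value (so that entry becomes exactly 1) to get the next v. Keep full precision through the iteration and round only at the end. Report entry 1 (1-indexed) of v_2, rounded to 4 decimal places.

Tv0 = (1.00000, 6.00000, 5.00000); divide by 6.00000 → v1 = (0.16667, 1.00000, 0.83333)
Tv1 = (-1.83333, 6.33333, -1.50000); divide by 6.33333 → v2 = (-0.28947, 1.00000, -0.23684)
Requested entry of v2: -11/38 = -0.2895

-0.2895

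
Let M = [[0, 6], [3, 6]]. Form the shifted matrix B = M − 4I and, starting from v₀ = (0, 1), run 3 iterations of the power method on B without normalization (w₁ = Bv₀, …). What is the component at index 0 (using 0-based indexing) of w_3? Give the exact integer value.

180

B = M − 4I has rows (-4, 6); (3, 2)
w1 = Bv₀ = (6, 2)
w2 = Bw1 = (-12, 22)
w3 = Bw2 = (180, 8)
Requested component of w3: 180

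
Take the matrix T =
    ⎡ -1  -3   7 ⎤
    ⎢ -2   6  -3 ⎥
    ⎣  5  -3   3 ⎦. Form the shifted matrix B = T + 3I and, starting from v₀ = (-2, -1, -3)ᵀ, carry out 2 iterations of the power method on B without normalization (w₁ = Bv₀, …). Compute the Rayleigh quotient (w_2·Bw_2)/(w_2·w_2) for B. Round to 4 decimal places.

μ ≈ 12.9010

B = T + 3I has rows (2, -3, 7); (-2, 9, -3); (5, -3, 6)
w1 = Bv₀ = (2·(-2) + (-3)·(-1) + 7·(-3); (-2)·(-2) + 9·(-1) + (-3)·(-3); 5·(-2) + (-3)·(-1) + 6·(-3)) = (-22, 4, -25)
w2 = Bw1 = (2·(-22) + (-3)·4 + 7·(-25); (-2)·(-22) + 9·4 + (-3)·(-25); 5·(-22) + (-3)·4 + 6·(-25)) = (-231, 155, -272)
Bw2 = (-2831, 2673, -3252)
w2·Bw2 = 1952820; w2·w2 = 151370; μ ≈ 1952820/151370 = 12.9010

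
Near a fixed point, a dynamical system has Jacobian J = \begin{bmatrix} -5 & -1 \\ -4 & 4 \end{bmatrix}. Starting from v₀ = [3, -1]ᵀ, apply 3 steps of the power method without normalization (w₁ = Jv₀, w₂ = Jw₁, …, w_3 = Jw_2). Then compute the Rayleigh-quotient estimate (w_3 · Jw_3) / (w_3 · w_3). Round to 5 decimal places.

w1 = Jv₀ = ((-5)·3 + (-1)·(-1); (-4)·3 + 4·(-1)) = (-14, -16)
w2 = Jw1 = ((-5)·(-14) + (-1)·(-16); (-4)·(-14) + 4·(-16)) = (86, -8)
w3 = Jw2 = (-422, -376)
Jw3 = (2486, 184)
w3·Jw3 = (-422)·2486 + (-376)·184 = -1118276; w3·w3 = (-422)·(-422) + (-376)·(-376) = 319460
λ ≈ -1118276/319460 = -3.50052

λ ≈ -3.50052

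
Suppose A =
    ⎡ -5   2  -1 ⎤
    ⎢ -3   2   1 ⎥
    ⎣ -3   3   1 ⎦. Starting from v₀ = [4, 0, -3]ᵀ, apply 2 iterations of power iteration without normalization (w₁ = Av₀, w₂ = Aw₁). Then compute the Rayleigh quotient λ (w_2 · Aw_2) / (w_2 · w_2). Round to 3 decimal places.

w1 = Av₀ = ((-5)·4 + 2·0 + (-1)·(-3); (-3)·4 + 2·0 + 1·(-3); (-3)·4 + 3·0 + 1·(-3)) = (-17, -15, -15)
w2 = Aw1 = ((-5)·(-17) + 2·(-15) + (-1)·(-15); (-3)·(-17) + 2·(-15) + 1·(-15); (-3)·(-17) + 3·(-15) + 1·(-15)) = (70, 6, -9)
Aw2 = (-329, -207, -201)
w2·Aw2 = 70·(-329) + 6·(-207) + (-9)·(-201) = -22463; w2·w2 = 70·70 + 6·6 + (-9)·(-9) = 5017
λ ≈ -22463/5017 = -4.477

λ ≈ -4.477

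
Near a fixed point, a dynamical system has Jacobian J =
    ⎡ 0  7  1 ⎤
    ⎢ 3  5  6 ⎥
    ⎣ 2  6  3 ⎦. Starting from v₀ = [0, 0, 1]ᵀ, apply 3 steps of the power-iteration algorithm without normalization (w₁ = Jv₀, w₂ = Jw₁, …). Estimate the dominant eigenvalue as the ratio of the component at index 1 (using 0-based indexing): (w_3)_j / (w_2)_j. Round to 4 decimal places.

w1 = Jv₀ = (0·0 + 7·0 + 1·1; 3·0 + 5·0 + 6·1; 2·0 + 6·0 + 3·1) = (1, 6, 3)
w2 = Jw1 = (0·1 + 7·6 + 1·3; 3·1 + 5·6 + 6·3; 2·1 + 6·6 + 3·3) = (45, 51, 47)
w3 = Jw2 = (404, 672, 537)
Ratio at component: 672 / 51 = 13.1765

13.1765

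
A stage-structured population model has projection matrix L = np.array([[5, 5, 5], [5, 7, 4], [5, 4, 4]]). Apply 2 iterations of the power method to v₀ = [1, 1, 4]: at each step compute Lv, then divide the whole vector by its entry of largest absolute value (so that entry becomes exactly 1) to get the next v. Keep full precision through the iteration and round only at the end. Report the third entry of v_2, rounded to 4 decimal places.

Lv0 = (30.00000, 28.00000, 25.00000); divide by 30.00000 → v1 = (1.00000, 0.93333, 0.83333)
Lv1 = (13.83333, 14.86667, 12.06667); divide by 14.86667 → v2 = (0.93049, 1.00000, 0.81166)
Requested entry of v2: 362/446 = 0.8117

0.8117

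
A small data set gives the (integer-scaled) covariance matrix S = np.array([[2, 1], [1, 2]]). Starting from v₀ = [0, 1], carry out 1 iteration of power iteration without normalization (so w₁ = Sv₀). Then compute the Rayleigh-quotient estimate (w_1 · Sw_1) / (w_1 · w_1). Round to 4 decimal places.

w1 = Sv₀ = (1, 2)
Sw1 = (4, 5)
w1·Sw1 = 1·4 + 2·5 = 14; w1·w1 = 1·1 + 2·2 = 5
λ ≈ 14/5 = 2.8000

2.8000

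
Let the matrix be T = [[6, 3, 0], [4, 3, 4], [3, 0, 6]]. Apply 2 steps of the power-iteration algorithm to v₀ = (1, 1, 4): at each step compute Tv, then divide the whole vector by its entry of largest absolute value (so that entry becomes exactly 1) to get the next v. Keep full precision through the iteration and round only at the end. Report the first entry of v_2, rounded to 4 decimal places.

Tv0 = (9.00000, 23.00000, 27.00000); divide by 27.00000 → v1 = (0.33333, 0.85185, 1.00000)
Tv1 = (4.55556, 7.88889, 7.00000); divide by 7.88889 → v2 = (0.57746, 1.00000, 0.88732)
Requested entry of v2: 123/213 = 0.5775

0.5775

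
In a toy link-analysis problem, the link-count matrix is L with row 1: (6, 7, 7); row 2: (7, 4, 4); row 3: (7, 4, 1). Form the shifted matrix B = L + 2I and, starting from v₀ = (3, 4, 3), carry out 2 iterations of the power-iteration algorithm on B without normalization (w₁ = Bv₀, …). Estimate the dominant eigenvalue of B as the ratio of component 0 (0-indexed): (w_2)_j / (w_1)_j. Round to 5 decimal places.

17.87671

B = L + 2I has rows (8, 7, 7); (7, 6, 4); (7, 4, 3)
w1 = Bv₀ = (8·3 + 7·4 + 7·3; 7·3 + 6·4 + 4·3; 7·3 + 4·4 + 3·3) = (73, 57, 46)
w2 = Bw1 = (8·73 + 7·57 + 7·46; 7·73 + 6·57 + 4·46; 7·73 + 4·57 + 3·46) = (1305, 1037, 877)
Ratio: 1305/73 = 17.87671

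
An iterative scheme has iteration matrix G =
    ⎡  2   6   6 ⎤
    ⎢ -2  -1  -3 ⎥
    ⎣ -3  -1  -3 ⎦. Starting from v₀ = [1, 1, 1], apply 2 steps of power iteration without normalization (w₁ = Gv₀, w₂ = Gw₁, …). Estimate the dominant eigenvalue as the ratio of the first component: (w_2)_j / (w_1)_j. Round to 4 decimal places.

-3.5714

w1 = Gv₀ = (14, -6, -7)
w2 = Gw1 = (-50, -1, -15)
Ratio at component: -50 / 14 = -3.5714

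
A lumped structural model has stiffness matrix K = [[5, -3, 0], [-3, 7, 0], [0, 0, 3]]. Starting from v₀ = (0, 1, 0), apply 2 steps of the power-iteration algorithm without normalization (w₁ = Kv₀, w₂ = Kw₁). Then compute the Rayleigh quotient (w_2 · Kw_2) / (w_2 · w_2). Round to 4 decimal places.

λ ≈ 9.1322

w1 = Kv₀ = (-3, 7, 0)
w2 = Kw1 = (-36, 58, 0)
Kw2 = (-354, 514, 0)
w2·Kw2 = (-36)·(-354) + 58·514 + 0·0 = 42556; w2·w2 = (-36)·(-36) + 58·58 + 0·0 = 4660
λ ≈ 42556/4660 = 9.1322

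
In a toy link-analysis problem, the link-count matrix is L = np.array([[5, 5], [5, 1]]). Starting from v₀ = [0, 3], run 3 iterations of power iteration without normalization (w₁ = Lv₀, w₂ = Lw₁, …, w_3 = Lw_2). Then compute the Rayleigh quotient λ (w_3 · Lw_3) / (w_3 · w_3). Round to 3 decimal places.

w1 = Lv₀ = (5·0 + 5·3; 5·0 + 1·3) = (15, 3)
w2 = Lw1 = (5·15 + 5·3; 5·15 + 1·3) = (90, 78)
w3 = Lw2 = (840, 528)
Lw3 = (6840, 4728)
w3·Lw3 = 840·6840 + 528·4728 = 8241984; w3·w3 = 840·840 + 528·528 = 984384
λ ≈ 8241984/984384 = 8.373

λ ≈ 8.373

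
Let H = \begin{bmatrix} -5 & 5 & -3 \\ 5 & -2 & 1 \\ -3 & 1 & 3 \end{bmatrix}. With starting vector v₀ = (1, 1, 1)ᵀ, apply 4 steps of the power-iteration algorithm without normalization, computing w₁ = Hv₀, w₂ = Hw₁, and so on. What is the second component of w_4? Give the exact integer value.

-2100

w1 = Hv₀ = ((-5)·1 + 5·1 + (-3)·1; 5·1 + (-2)·1 + 1·1; (-3)·1 + 1·1 + 3·1) = (-3, 4, 1)
w2 = Hw1 = ((-5)·(-3) + 5·4 + (-3)·1; 5·(-3) + (-2)·4 + 1·1; (-3)·(-3) + 1·4 + 3·1) = (32, -22, 16)
w3 = Hw2 = (-318, 220, -70)
w4 = Hw3 = (2900, -2100, 964)
The requested component of w4 is -2100.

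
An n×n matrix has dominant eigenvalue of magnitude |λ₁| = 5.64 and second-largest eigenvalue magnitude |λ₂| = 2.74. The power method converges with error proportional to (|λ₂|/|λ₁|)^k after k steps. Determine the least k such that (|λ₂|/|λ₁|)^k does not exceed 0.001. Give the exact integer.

10

|λ₂/λ₁| = 2.74/5.64 = 0.48582
Need k ≥ ln(0.001) / ln(0.48582) = -6.9078 / -0.7219 ≈ 9.569
Smallest integer k satisfying the bound: 10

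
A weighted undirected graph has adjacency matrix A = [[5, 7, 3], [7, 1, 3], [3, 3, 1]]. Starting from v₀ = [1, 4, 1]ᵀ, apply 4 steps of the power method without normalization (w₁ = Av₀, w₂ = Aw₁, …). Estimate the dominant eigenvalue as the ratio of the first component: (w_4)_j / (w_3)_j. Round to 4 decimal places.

w1 = Av₀ = (36, 14, 16)
w2 = Aw1 = (326, 314, 166)
w3 = Aw2 = (4326, 3094, 2086)
w4 = Aw3 = (49546, 39634, 24346)
Ratio at component: 49546 / 4326 = 11.4531

11.4531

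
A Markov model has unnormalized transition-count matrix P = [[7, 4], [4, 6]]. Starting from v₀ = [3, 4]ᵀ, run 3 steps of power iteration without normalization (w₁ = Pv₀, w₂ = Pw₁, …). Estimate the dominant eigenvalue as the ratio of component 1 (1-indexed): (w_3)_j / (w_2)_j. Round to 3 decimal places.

λ ≈ 10.613

w1 = Pv₀ = (7·3 + 4·4; 4·3 + 6·4) = (37, 36)
w2 = Pw1 = (7·37 + 4·36; 4·37 + 6·36) = (403, 364)
w3 = Pw2 = (4277, 3796)
Ratio at component: 4277 / 403 = 10.613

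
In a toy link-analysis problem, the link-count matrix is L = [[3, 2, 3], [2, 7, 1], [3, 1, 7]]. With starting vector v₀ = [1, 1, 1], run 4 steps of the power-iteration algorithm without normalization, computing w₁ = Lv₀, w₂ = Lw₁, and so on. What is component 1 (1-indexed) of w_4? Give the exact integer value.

7477

w1 = Lv₀ = (8, 10, 11)
w2 = Lw1 = (77, 97, 111)
w3 = Lw2 = (758, 944, 1105)
w4 = Lw3 = (7477, 9229, 10953)
The requested component of w4 is 7477.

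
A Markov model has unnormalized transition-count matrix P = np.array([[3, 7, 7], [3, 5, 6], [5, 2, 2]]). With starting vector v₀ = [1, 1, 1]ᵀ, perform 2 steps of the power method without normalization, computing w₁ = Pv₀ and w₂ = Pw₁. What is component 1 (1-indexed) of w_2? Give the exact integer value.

212

w1 = Pv₀ = (3·1 + 7·1 + 7·1; 3·1 + 5·1 + 6·1; 5·1 + 2·1 + 2·1) = (17, 14, 9)
w2 = Pw1 = (3·17 + 7·14 + 7·9; 3·17 + 5·14 + 6·9; 5·17 + 2·14 + 2·9) = (212, 175, 131)
The requested component of w2 is 212.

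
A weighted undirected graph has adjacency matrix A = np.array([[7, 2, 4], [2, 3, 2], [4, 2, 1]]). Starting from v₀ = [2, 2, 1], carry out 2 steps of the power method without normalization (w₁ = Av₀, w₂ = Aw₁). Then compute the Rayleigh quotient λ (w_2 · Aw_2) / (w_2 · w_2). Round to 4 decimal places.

w1 = Av₀ = (22, 12, 13)
w2 = Aw1 = (230, 106, 125)
Aw2 = (2322, 1028, 1257)
w2·Aw2 = 230·2322 + 106·1028 + 125·1257 = 800153; w2·w2 = 230·230 + 106·106 + 125·125 = 79761
λ ≈ 800153/79761 = 10.0319

λ ≈ 10.0319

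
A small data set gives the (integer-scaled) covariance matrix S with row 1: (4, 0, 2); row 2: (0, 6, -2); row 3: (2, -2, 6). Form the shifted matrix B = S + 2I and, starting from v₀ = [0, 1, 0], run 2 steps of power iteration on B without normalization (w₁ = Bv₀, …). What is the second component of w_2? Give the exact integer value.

68

B = S + 2I has rows (6, 0, 2); (0, 8, -2); (2, -2, 8)
w1 = Bv₀ = (0, 8, -2)
w2 = Bw1 = (-4, 68, -32)
Requested component of w2: 68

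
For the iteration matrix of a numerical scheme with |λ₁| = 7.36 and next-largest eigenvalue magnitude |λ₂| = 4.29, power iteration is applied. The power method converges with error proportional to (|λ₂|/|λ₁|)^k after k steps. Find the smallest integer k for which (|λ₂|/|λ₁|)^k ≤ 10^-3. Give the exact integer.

|λ₂/λ₁| = 4.29/7.36 = 0.58288
Need k ≥ ln(10^-3) / ln(0.58288) = -6.9078 / -0.5398 ≈ 12.798
Smallest integer k satisfying the bound: 13

13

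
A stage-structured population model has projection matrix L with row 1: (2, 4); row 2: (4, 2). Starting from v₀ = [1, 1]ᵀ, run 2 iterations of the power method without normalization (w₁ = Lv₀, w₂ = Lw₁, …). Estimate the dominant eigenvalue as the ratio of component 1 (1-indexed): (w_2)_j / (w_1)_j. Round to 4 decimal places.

6.0000

w1 = Lv₀ = (2·1 + 4·1; 4·1 + 2·1) = (6, 6)
w2 = Lw1 = (2·6 + 4·6; 4·6 + 2·6) = (36, 36)
Ratio at component: 36 / 6 = 6.0000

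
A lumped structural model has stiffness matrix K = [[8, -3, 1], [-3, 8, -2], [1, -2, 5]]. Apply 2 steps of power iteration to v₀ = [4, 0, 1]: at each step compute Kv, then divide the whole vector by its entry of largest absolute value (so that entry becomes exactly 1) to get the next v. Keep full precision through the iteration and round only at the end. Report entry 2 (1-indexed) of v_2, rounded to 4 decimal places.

-0.7270

Kv0 = (33.00000, -14.00000, 9.00000); divide by 33.00000 → v1 = (1.00000, -0.42424, 0.27273)
Kv1 = (9.54545, -6.93939, 3.21212); divide by 9.54545 → v2 = (1.00000, -0.72698, 0.33651)
Requested entry of v2: -229/315 = -0.7270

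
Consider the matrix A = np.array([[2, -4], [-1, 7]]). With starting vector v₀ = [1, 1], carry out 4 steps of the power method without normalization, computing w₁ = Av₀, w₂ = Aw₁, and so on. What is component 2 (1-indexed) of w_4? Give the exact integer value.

w1 = Av₀ = (2·1 + (-4)·1; (-1)·1 + 7·1) = (-2, 6)
w2 = Aw1 = (2·(-2) + (-4)·6; (-1)·(-2) + 7·6) = (-28, 44)
w3 = Aw2 = (-232, 336)
w4 = Aw3 = (-1808, 2584)
The requested component of w4 is 2584.

2584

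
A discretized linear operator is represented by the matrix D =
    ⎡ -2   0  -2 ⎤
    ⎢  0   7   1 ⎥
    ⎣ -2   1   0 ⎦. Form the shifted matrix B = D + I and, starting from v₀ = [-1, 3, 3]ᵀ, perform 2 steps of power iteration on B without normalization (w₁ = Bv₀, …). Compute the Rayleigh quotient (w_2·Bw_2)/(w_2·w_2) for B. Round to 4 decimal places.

B = D + I has rows (-1, 0, -2); (0, 8, 1); (-2, 1, 1)
w1 = Bv₀ = ((-1)·(-1) + 0·3 + (-2)·3; 0·(-1) + 8·3 + 1·3; (-2)·(-1) + 1·3 + 1·3) = (-5, 27, 8)
w2 = Bw1 = ((-1)·(-5) + 0·27 + (-2)·8; 0·(-5) + 8·27 + 1·8; (-2)·(-5) + 1·27 + 1·8) = (-11, 224, 45)
Bw2 = (-79, 1837, 291)
w2·Bw2 = 425452; w2·w2 = 52322; μ ≈ 425452/52322 = 8.1314

μ ≈ 8.1314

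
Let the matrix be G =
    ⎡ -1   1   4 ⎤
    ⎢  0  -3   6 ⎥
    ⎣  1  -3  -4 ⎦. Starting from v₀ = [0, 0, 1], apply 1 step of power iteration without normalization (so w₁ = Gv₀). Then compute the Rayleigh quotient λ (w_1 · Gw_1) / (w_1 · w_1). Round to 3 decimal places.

w1 = Gv₀ = (4, 6, -4)
Gw1 = (-14, -42, 2)
w1·Gw1 = 4·(-14) + 6·(-42) + (-4)·2 = -316; w1·w1 = 4·4 + 6·6 + (-4)·(-4) = 68
λ ≈ -316/68 = -4.647

-4.647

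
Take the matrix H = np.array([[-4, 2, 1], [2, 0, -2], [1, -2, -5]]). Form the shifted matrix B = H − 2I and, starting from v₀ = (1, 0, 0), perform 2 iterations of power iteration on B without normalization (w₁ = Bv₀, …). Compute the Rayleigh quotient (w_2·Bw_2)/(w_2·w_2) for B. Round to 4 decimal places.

B = H − 2I has rows (-6, 2, 1); (2, -2, -2); (1, -2, -7)
w1 = Bv₀ = (-6, 2, 1)
w2 = Bw1 = (41, -18, -17)
Bw2 = (-299, 152, 196)
w2·Bw2 = -18327; w2·w2 = 2294; μ ≈ -18327/2294 = -7.9891

-7.9891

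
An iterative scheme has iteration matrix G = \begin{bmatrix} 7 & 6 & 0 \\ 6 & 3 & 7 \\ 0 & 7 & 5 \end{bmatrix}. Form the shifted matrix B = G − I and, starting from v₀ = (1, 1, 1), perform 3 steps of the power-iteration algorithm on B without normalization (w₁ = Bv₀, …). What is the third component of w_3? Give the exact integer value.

B = G − I has rows (6, 6, 0); (6, 2, 7); (0, 7, 4)
w1 = Bv₀ = (6·1 + 6·1 + 0·1; 6·1 + 2·1 + 7·1; 0·1 + 7·1 + 4·1) = (12, 15, 11)
w2 = Bw1 = (6·12 + 6·15 + 0·11; 6·12 + 2·15 + 7·11; 0·12 + 7·15 + 4·11) = (162, 179, 149)
w3 = Bw2 = (2046, 2373, 1849)
Requested component of w3: 1849

1849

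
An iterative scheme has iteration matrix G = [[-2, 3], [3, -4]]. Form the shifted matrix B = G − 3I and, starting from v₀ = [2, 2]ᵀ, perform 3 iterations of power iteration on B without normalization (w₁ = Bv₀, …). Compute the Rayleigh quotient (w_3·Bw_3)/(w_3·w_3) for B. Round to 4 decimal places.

-8.9572

B = G − 3I has rows (-5, 3); (3, -7)
w1 = Bv₀ = ((-5)·2 + 3·2; 3·2 + (-7)·2) = (-4, -8)
w2 = Bw1 = ((-5)·(-4) + 3·(-8); 3·(-4) + (-7)·(-8)) = (-4, 44)
w3 = Bw2 = (152, -320)
Bw3 = (-1720, 2696)
w3·Bw3 = -1124160; w3·w3 = 125504; μ ≈ -1124160/125504 = -8.9572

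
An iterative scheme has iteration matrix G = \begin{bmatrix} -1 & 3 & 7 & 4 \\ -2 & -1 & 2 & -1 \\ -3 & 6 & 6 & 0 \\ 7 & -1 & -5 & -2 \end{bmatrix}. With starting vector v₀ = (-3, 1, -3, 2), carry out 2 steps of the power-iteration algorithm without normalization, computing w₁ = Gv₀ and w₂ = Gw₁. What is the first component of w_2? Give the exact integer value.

-67

w1 = Gv₀ = (-7, -3, -3, -11)
w2 = Gw1 = (-67, 22, -15, -9)
The requested component of w2 is -67.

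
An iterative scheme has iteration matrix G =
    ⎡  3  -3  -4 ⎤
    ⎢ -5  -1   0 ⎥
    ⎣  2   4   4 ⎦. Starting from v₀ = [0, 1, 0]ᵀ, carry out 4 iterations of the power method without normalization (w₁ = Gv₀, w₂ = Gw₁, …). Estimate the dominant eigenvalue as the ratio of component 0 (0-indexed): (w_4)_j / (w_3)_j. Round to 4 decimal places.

w1 = Gv₀ = (3·0 + (-3)·1 + (-4)·0; (-5)·0 + (-1)·1 + 0·0; 2·0 + 4·1 + 4·0) = (-3, -1, 4)
w2 = Gw1 = (3·(-3) + (-3)·(-1) + (-4)·4; (-5)·(-3) + (-1)·(-1) + 0·4; 2·(-3) + 4·(-1) + 4·4) = (-22, 16, 6)
w3 = Gw2 = (-138, 94, 44)
w4 = Gw3 = (-872, 596, 276)
Ratio at component: -872 / -138 = 6.3188

λ ≈ 6.3188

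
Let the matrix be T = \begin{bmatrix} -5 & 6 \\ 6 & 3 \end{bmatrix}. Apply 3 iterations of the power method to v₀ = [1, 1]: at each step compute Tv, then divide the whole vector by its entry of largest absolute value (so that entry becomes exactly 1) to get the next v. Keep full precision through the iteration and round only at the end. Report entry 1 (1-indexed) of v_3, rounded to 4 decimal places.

-0.1196

Tv0 = (1.00000, 9.00000); divide by 9.00000 → v1 = (0.11111, 1.00000)
Tv1 = (5.44444, 3.66667); divide by 5.44444 → v2 = (1.00000, 0.67347)
Tv2 = (-0.95918, 8.02041); divide by 8.02041 → v3 = (-0.11959, 1.00000)
Requested entry of v3: -47/393 = -0.1196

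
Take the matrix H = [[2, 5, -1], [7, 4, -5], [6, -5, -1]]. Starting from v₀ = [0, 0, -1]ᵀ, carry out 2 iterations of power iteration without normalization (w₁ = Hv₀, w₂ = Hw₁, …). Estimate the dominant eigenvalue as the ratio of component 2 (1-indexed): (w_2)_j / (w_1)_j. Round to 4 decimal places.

λ ≈ 4.4000

w1 = Hv₀ = (1, 5, 1)
w2 = Hw1 = (26, 22, -20)
Ratio at component: 22 / 5 = 4.4000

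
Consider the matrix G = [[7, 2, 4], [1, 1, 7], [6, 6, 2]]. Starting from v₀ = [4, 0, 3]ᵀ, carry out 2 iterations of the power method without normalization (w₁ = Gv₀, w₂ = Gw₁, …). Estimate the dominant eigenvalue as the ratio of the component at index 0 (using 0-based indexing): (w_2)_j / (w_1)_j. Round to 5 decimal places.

λ ≈ 11.25000

w1 = Gv₀ = (40, 25, 30)
w2 = Gw1 = (450, 275, 450)
Ratio at component: 450 / 40 = 11.25000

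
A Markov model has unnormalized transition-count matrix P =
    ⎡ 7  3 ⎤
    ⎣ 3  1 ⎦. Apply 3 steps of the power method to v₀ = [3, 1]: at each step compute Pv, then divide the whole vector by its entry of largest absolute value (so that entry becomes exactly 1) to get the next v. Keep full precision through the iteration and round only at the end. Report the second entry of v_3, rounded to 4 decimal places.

Pv0 = (24.00000, 10.00000); divide by 24.00000 → v1 = (1.00000, 0.41667)
Pv1 = (8.25000, 3.41667); divide by 8.25000 → v2 = (1.00000, 0.41414)
Pv2 = (8.24242, 3.41414); divide by 8.24242 → v3 = (1.00000, 0.41422)
Requested entry of v3: 676/1632 = 0.4142

0.4142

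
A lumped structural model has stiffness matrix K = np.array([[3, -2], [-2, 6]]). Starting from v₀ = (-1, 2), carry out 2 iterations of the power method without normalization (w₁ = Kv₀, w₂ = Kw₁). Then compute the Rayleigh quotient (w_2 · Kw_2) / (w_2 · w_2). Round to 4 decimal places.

w1 = Kv₀ = (3·(-1) + (-2)·2; (-2)·(-1) + 6·2) = (-7, 14)
w2 = Kw1 = (3·(-7) + (-2)·14; (-2)·(-7) + 6·14) = (-49, 98)
Kw2 = (-343, 686)
w2·Kw2 = (-49)·(-343) + 98·686 = 84035; w2·w2 = (-49)·(-49) + 98·98 = 12005
λ ≈ 84035/12005 = 7.0000

λ ≈ 7.0000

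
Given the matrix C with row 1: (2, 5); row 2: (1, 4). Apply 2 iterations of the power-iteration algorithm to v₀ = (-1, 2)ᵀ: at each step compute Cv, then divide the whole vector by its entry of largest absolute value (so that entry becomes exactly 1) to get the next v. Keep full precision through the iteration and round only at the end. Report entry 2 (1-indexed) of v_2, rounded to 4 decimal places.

Cv0 = (8.00000, 7.00000); divide by 8.00000 → v1 = (1.00000, 0.87500)
Cv1 = (6.37500, 4.50000); divide by 6.37500 → v2 = (1.00000, 0.70588)
Requested entry of v2: 36/51 = 0.7059

0.7059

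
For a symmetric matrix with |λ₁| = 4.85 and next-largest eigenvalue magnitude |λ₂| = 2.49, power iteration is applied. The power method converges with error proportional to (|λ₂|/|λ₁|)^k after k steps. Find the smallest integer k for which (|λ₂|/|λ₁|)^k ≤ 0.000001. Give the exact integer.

21

|λ₂/λ₁| = 2.49/4.85 = 0.51340
Need k ≥ ln(0.000001) / ln(0.51340) = -13.8155 / -0.6667 ≈ 20.722
Smallest integer k satisfying the bound: 21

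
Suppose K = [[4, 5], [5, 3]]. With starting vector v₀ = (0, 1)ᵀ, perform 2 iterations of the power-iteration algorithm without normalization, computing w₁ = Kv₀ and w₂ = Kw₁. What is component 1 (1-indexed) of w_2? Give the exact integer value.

35

w1 = Kv₀ = (5, 3)
w2 = Kw1 = (35, 34)
The requested component of w2 is 35.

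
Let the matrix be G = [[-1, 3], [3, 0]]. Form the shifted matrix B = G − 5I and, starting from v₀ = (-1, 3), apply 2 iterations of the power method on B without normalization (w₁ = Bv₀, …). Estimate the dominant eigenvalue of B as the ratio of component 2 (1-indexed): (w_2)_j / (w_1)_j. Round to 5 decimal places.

-7.50000

B = G − 5I has rows (-6, 3); (3, -5)
w1 = Bv₀ = (15, -18)
w2 = Bw1 = (-144, 135)
Ratio: 135/-18 = -7.50000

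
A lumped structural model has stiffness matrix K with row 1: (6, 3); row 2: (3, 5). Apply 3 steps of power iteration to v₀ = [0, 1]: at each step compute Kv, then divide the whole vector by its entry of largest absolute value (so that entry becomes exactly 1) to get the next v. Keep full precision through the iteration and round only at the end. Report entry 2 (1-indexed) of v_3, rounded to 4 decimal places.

0.8967

Kv0 = (3.00000, 5.00000); divide by 5.00000 → v1 = (0.60000, 1.00000)
Kv1 = (6.60000, 6.80000); divide by 6.80000 → v2 = (0.97059, 1.00000)
Kv2 = (8.82353, 7.91176); divide by 8.82353 → v3 = (1.00000, 0.89667)
Requested entry of v3: 269/300 = 0.8967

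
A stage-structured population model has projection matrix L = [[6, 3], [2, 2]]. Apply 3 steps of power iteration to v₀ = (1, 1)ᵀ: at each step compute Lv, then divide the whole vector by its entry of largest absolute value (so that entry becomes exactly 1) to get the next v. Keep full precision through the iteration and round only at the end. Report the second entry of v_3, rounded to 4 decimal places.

Lv0 = (9.00000, 4.00000); divide by 9.00000 → v1 = (1.00000, 0.44444)
Lv1 = (7.33333, 2.88889); divide by 7.33333 → v2 = (1.00000, 0.39394)
Lv2 = (7.18182, 2.78788); divide by 7.18182 → v3 = (1.00000, 0.38819)
Requested entry of v3: 184/474 = 0.3882

0.3882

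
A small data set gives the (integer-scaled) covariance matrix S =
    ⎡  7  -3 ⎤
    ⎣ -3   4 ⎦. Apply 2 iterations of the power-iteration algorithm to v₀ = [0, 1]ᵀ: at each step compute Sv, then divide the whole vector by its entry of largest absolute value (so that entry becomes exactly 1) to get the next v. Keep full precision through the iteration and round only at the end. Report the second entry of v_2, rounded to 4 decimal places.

-0.7576

Sv0 = (-3.00000, 4.00000); divide by 4.00000 → v1 = (-0.75000, 1.00000)
Sv1 = (-8.25000, 6.25000); divide by -8.25000 → v2 = (1.00000, -0.75758)
Requested entry of v2: 25/-33 = -0.7576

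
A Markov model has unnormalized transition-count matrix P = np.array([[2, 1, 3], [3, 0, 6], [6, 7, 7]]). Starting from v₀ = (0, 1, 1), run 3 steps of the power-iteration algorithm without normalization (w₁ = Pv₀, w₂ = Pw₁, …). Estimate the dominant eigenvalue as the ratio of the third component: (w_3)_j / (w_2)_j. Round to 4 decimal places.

w1 = Pv₀ = (4, 6, 14)
w2 = Pw1 = (56, 96, 164)
w3 = Pw2 = (700, 1152, 2156)
Ratio at component: 2156 / 164 = 13.1463

13.1463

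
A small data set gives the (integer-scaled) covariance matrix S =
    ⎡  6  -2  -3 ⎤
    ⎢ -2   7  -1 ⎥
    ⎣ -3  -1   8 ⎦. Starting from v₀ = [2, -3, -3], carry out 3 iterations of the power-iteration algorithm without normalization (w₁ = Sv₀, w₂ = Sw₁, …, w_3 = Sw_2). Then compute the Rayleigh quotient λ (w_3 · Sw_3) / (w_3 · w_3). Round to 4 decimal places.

10.0872

w1 = Sv₀ = (6·2 + (-2)·(-3) + (-3)·(-3); (-2)·2 + 7·(-3) + (-1)·(-3); (-3)·2 + (-1)·(-3) + 8·(-3)) = (27, -22, -27)
w2 = Sw1 = (6·27 + (-2)·(-22) + (-3)·(-27); (-2)·27 + 7·(-22) + (-1)·(-27); (-3)·27 + (-1)·(-22) + 8·(-27)) = (287, -181, -275)
w3 = Sw2 = (2909, -1566, -2880)
Sw3 = (29226, -13900, -30201)
w3·Sw3 = 2909·29226 + (-1566)·(-13900) + (-2880)·(-30201) = 193764714; w3·w3 = 2909·2909 + (-1566)·(-1566) + (-2880)·(-2880) = 19209037
λ ≈ 193764714/19209037 = 10.0872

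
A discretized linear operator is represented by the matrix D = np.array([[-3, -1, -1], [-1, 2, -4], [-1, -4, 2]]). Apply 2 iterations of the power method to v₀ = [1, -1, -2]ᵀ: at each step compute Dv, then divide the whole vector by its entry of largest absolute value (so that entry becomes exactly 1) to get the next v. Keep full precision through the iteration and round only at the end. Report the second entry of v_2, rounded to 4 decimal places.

Dv0 = (0.00000, 5.00000, -1.00000); divide by 5.00000 → v1 = (0.00000, 1.00000, -0.20000)
Dv1 = (-0.80000, 2.80000, -4.40000); divide by -4.40000 → v2 = (0.18182, -0.63636, 1.00000)
Requested entry of v2: 14/-22 = -0.6364

-0.6364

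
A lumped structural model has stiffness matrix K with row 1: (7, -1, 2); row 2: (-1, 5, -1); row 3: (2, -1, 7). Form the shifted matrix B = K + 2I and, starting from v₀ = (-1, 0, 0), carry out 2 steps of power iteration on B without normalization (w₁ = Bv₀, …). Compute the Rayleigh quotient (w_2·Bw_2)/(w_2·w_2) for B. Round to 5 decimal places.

μ ≈ 10.81626

B = K + 2I has rows (9, -1, 2); (-1, 7, -1); (2, -1, 9)
w1 = Bv₀ = (-9, 1, -2)
w2 = Bw1 = (-86, 18, -37)
Bw2 = (-866, 249, -523)
w2·Bw2 = 98309; w2·w2 = 9089; μ ≈ 98309/9089 = 10.81626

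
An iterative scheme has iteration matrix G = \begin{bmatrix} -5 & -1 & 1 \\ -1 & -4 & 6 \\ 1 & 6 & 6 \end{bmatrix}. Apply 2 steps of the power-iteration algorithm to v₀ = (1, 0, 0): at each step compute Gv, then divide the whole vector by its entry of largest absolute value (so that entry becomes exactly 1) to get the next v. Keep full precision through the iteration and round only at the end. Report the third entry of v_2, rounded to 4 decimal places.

-0.1852

Gv0 = (-5.00000, -1.00000, 1.00000); divide by -5.00000 → v1 = (1.00000, 0.20000, -0.20000)
Gv1 = (-5.40000, -3.00000, 1.00000); divide by -5.40000 → v2 = (1.00000, 0.55556, -0.18519)
Requested entry of v2: -5/27 = -0.1852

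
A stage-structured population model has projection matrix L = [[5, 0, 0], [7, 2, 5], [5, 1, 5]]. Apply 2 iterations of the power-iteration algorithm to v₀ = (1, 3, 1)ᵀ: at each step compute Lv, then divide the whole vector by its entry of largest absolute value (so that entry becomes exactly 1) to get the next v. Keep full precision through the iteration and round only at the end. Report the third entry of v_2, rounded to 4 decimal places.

Lv0 = (5.00000, 18.00000, 13.00000); divide by 18.00000 → v1 = (0.27778, 1.00000, 0.72222)
Lv1 = (1.38889, 7.55556, 6.00000); divide by 7.55556 → v2 = (0.18382, 1.00000, 0.79412)
Requested entry of v2: 108/136 = 0.7941

0.7941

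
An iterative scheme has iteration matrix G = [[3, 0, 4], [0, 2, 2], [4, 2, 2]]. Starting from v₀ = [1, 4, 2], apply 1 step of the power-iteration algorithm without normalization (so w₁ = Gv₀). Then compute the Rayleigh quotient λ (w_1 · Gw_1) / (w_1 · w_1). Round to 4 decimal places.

λ ≈ 6.4088

w1 = Gv₀ = (11, 12, 16)
Gw1 = (97, 56, 100)
w1·Gw1 = 11·97 + 12·56 + 16·100 = 3339; w1·w1 = 11·11 + 12·12 + 16·16 = 521
λ ≈ 3339/521 = 6.4088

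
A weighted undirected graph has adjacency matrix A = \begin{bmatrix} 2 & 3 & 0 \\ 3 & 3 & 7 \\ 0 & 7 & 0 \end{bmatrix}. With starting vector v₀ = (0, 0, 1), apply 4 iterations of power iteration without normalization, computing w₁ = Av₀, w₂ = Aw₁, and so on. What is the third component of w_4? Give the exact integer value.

w1 = Av₀ = (0, 7, 0)
w2 = Aw1 = (21, 21, 49)
w3 = Aw2 = (105, 469, 147)
w4 = Aw3 = (1617, 2751, 3283)
The requested component of w4 is 3283.

3283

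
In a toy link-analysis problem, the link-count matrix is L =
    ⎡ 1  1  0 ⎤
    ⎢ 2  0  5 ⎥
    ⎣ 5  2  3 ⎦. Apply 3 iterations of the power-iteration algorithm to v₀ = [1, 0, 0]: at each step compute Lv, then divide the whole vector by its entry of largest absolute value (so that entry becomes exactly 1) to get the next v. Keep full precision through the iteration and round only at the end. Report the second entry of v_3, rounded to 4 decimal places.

0.8936

Lv0 = (1.00000, 2.00000, 5.00000); divide by 5.00000 → v1 = (0.20000, 0.40000, 1.00000)
Lv1 = (0.60000, 5.40000, 4.80000); divide by 5.40000 → v2 = (0.11111, 1.00000, 0.88889)
Lv2 = (1.11111, 4.66667, 5.22222); divide by 5.22222 → v3 = (0.21277, 0.89362, 1.00000)
Requested entry of v3: 126/141 = 0.8936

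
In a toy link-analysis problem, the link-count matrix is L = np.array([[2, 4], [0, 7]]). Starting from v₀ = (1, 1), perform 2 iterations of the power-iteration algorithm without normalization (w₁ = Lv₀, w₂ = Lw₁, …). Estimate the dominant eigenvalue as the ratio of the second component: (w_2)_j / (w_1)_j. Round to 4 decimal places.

w1 = Lv₀ = (2·1 + 4·1; 0·1 + 7·1) = (6, 7)
w2 = Lw1 = (2·6 + 4·7; 0·6 + 7·7) = (40, 49)
Ratio at component: 49 / 7 = 7.0000

7.0000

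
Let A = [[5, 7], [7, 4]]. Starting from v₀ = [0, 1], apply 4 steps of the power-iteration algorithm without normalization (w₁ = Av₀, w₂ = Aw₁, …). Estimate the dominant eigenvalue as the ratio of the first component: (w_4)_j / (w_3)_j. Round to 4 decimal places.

w1 = Av₀ = (7, 4)
w2 = Aw1 = (63, 65)
w3 = Aw2 = (770, 701)
w4 = Aw3 = (8757, 8194)
Ratio at component: 8757 / 770 = 11.3727

11.3727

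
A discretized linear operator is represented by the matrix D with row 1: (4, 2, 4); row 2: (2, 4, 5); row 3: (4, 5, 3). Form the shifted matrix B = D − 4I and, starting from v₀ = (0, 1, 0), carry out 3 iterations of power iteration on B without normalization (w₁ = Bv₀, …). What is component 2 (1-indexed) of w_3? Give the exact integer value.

B = D − 4I has rows (0, 2, 4); (2, 0, 5); (4, 5, -1)
w1 = Bv₀ = (0·0 + 2·1 + 4·0; 2·0 + 0·1 + 5·0; 4·0 + 5·1 + (-1)·0) = (2, 0, 5)
w2 = Bw1 = (0·2 + 2·0 + 4·5; 2·2 + 0·0 + 5·5; 4·2 + 5·0 + (-1)·5) = (20, 29, 3)
w3 = Bw2 = (70, 55, 222)
Requested component of w3: 55

55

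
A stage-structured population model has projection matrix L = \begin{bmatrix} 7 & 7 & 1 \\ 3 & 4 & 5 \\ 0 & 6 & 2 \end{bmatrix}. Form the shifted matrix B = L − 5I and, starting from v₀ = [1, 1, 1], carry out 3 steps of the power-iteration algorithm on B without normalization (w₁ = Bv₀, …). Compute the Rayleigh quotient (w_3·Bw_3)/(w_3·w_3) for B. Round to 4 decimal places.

6.9229

B = L − 5I has rows (2, 7, 1); (3, -1, 5); (0, 6, -3)
w1 = Bv₀ = (10, 7, 3)
w2 = Bw1 = (72, 38, 33)
w3 = Bw2 = (443, 343, 129)
Bw3 = (3416, 1631, 1671)
w3·Bw3 = 2288280; w3·w3 = 330539; μ ≈ 2288280/330539 = 6.9229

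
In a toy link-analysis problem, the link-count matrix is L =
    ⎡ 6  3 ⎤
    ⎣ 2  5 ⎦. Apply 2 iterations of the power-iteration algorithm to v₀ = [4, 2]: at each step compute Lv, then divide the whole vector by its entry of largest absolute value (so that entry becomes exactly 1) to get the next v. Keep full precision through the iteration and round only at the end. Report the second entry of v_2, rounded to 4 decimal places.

Lv0 = (30.00000, 18.00000); divide by 30.00000 → v1 = (1.00000, 0.60000)
Lv1 = (7.80000, 5.00000); divide by 7.80000 → v2 = (1.00000, 0.64103)
Requested entry of v2: 150/234 = 0.6410

0.6410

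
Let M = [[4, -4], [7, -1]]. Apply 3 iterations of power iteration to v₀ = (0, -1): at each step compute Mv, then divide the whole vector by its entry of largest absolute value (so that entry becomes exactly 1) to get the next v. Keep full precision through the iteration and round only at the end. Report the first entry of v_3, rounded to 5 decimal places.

1.00000

Mv0 = (4.000000, 1.000000); divide by 4.000000 → v1 = (1.000000, 0.250000)
Mv1 = (3.000000, 6.750000); divide by 6.750000 → v2 = (0.444444, 1.000000)
Mv2 = (-2.222222, 2.111111); divide by -2.222222 → v3 = (1.000000, -0.950000)
Requested entry of v3: -60/-60 = 1.00000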